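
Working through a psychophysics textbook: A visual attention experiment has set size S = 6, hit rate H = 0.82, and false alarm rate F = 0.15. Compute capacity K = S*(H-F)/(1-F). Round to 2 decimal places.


K = S * (H - F) / (1 - F)
H - F = 0.67
1 - F = 0.85
K = 6 * 0.67 / 0.85
= 4.73


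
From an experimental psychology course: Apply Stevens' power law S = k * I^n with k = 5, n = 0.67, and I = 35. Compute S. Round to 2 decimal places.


S = 5 * 35^0.67
35^0.67 = 10.8274
S = 5 * 10.8274
= 54.14


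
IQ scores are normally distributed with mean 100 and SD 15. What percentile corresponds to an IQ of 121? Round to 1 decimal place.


z = (IQ - mean) / SD
z = (121 - 100) / 15 = 1.4
Percentile = Phi(1.4) * 100
Phi(1.4) = 0.919243
= 91.9


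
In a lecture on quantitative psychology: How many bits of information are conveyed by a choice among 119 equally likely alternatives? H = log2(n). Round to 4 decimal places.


H = log2(n)
H = log2(119)
= 6.8948


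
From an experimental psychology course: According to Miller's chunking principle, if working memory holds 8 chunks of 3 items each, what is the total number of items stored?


Total items = chunks * items_per_chunk
= 8 * 3
= 24


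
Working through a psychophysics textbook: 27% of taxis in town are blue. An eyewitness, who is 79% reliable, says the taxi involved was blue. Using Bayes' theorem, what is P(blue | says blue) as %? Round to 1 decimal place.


P(blue | says blue) = P(says blue | blue)*P(blue) / [P(says blue | blue)*P(blue) + P(says blue | not blue)*P(not blue)]
Numerator = 0.79 * 0.27 = 0.2133
False identification = 0.21 * 0.73 = 0.1533
P = 0.2133 / (0.2133 + 0.1533)
= 0.2133 / 0.3666
As percentage = 58.2


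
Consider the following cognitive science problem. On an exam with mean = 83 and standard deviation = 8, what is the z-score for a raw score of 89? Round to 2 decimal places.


z = (X - mu) / sigma
= (89 - 83) / 8
= 6 / 8
= 0.75


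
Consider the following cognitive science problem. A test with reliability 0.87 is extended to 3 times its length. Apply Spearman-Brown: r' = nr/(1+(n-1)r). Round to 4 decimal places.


r_new = n*r / (1 + (n-1)*r)
Numerator = 3 * 0.87 = 2.61
Denominator = 1 + 2 * 0.87 = 2.74
r_new = 2.61 / 2.74
= 0.9526


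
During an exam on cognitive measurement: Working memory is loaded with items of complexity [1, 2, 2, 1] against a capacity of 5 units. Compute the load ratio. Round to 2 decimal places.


Total complexity = 1 + 2 + 2 + 1 = 6
Load = total / capacity = 6 / 5
= 1.20


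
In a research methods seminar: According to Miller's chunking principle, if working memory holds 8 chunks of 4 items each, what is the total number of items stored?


Total items = chunks * items_per_chunk
= 8 * 4
= 32


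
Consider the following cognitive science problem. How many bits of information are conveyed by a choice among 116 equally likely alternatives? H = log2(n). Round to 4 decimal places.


H = log2(n)
H = log2(116)
= 6.8580


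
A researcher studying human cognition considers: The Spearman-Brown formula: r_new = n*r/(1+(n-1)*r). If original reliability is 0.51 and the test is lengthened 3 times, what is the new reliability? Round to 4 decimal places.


r_new = n*r / (1 + (n-1)*r)
Numerator = 3 * 0.51 = 1.53
Denominator = 1 + 2 * 0.51 = 2.02
r_new = 1.53 / 2.02
= 0.7574


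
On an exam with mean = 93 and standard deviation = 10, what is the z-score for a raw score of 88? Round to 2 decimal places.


z = (X - mu) / sigma
= (88 - 93) / 10
= -5 / 10
= -0.50


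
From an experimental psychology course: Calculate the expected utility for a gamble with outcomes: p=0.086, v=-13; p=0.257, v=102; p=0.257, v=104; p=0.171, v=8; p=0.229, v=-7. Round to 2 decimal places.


EU = sum(p_i * v_i)
0.086 * -13 = -1.118
0.257 * 102 = 26.214
0.257 * 104 = 26.728
0.171 * 8 = 1.368
0.229 * -7 = -1.603
EU = -1.118 + 26.214 + 26.728 + 1.368 + -1.603
= 51.59


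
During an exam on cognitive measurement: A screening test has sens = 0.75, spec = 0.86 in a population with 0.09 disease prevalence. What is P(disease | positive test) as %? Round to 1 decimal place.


PPV = (sens * prev) / (sens * prev + (1-spec) * (1-prev))
Numerator = 0.75 * 0.09 = 0.0675
P(positive and no disease) = (1 - spec) * (1 - prev) = (1 - 0.86) * (1 - 0.09) = 0.1274
Denominator = 0.0675 + 0.1274 = 0.1949
PPV = 0.0675 / 0.1949 = 0.346331
As percentage = 34.6


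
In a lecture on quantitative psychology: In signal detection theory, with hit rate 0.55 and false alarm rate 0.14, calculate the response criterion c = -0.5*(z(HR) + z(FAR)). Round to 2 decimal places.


c = -0.5 * (z(HR) + z(FAR))
z(0.55) = 0.1257
z(0.14) = -1.0803
c = -0.5 * (0.1257 + -1.0803)
= -0.5 * -0.9546
= 0.48


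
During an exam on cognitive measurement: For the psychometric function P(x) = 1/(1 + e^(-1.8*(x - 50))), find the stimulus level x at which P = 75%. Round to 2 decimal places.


At P = 0.75: 0.75 = 1/(1 + e^(-k*(x-x0)))
Solving: e^(-k*(x-x0)) = 1/3
x = x0 + ln(3)/k
ln(3) = 1.0986
x = 50 + 1.0986/1.8
= 50 + 0.6103
= 50.61


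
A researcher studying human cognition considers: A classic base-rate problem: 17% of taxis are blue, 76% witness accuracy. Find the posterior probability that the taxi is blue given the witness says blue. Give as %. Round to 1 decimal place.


P(blue | says blue) = P(says blue | blue)*P(blue) / [P(says blue | blue)*P(blue) + P(says blue | not blue)*P(not blue)]
Numerator = 0.76 * 0.17 = 0.1292
False identification = 0.24 * 0.83 = 0.1992
P = 0.1292 / (0.1292 + 0.1992)
= 0.1292 / 0.3284
As percentage = 39.3


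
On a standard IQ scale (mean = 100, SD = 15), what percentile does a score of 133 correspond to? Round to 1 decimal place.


z = (IQ - mean) / SD
z = (133 - 100) / 15 = 2.2
Percentile = Phi(2.2) * 100
Phi(2.2) = 0.986097
= 98.6


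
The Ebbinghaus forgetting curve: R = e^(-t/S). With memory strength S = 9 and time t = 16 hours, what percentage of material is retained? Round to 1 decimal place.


R = e^(-t/S)
-t/S = -16/9 = -1.777778
R = e^(-1.777778) = 0.169013
Percentage = 0.169013 * 100
= 16.9


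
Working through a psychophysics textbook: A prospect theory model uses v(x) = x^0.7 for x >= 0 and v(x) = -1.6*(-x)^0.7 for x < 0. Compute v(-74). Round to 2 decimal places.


Since x = -74 < 0, use v(x) = -lambda*(-x)^alpha
(-x) = 74
74^0.7 = 20.3452
v(-74) = -1.6 * 20.3452
= -32.55


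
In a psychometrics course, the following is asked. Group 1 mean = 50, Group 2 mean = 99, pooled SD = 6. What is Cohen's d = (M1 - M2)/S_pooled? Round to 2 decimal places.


Cohen's d = (M1 - M2) / S_pooled
= (50 - 99) / 6
= -49 / 6
= -8.17


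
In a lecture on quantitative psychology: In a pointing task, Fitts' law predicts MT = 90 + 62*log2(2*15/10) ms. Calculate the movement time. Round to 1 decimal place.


MT = 90 + 62 * log2(2*15/10)
2D/W = 3.0
log2(3.0) = 1.585
MT = 90 + 62 * 1.585
= 188.3 ms


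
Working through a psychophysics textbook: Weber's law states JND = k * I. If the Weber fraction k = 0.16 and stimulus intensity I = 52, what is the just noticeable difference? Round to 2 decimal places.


JND = k * I
JND = 0.16 * 52
= 8.32


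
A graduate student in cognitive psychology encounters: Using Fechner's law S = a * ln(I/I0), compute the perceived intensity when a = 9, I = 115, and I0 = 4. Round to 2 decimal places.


S = 9 * ln(115/4)
I/I0 = 28.75
ln(28.75) = 3.3586
S = 9 * 3.3586
= 30.23


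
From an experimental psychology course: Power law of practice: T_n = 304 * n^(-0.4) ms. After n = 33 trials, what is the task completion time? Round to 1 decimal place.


T_n = 304 * 33^(-0.4)
33^(-0.4) = 0.246942
T_n = 304 * 0.246942
= 75.1 ms


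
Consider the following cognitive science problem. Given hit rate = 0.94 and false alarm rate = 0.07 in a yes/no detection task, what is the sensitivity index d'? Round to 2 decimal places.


d' = z(HR) - z(FAR)
z(0.94) = 1.5548
z(0.07) = -1.4758
d' = 1.5548 - -1.4758
= 3.03


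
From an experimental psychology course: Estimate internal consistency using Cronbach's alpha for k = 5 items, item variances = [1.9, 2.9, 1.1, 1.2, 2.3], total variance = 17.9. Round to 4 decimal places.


alpha = (k/(k-1)) * (1 - sum(s_i^2)/s_total^2)
sum(item variances) = 9.4
k/(k-1) = 5/4 = 1.25
1 - 9.4/17.9 = 1 - 0.52514 = 0.47486
alpha = 1.25 * 0.47486
= 0.5936


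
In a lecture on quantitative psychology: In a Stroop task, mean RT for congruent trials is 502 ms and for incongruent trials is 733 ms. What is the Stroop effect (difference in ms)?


Stroop effect = RT(incongruent) - RT(congruent)
= 733 - 502
= 231 ms


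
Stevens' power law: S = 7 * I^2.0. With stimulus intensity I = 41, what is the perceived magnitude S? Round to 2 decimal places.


S = 7 * 41^2.0
41^2.0 = 1681.0
S = 7 * 1681.0
= 11767.00


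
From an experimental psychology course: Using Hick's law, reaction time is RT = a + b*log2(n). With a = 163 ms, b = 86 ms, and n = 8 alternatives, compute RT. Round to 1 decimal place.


RT = 163 + 86 * log2(8)
log2(8) = 3.0
RT = 163 + 86 * 3.0
= 163 + 258.0
= 421.0 ms


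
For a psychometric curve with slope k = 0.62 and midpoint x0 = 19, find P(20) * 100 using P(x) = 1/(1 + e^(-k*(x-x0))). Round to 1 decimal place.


P(x) = 1/(1 + e^(-0.62*(20 - 19)))
Exponent = -0.62 * 1 = -0.62
e^(-0.62) = 0.537944
P = 1/(1 + 0.537944) = 0.650219
Percentage = 65.0


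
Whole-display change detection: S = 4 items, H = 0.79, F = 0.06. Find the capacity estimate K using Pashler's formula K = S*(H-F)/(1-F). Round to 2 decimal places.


K = S * (H - F) / (1 - F)
H - F = 0.73
1 - F = 0.94
K = 4 * 0.73 / 0.94
= 3.11


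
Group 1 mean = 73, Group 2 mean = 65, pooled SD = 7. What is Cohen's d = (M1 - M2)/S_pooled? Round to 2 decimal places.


Cohen's d = (M1 - M2) / S_pooled
= (73 - 65) / 7
= 8 / 7
= 1.14


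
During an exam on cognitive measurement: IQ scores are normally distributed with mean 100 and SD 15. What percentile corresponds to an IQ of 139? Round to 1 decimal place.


z = (IQ - mean) / SD
z = (139 - 100) / 15 = 2.6
Percentile = Phi(2.6) * 100
Phi(2.6) = 0.995339
= 99.5


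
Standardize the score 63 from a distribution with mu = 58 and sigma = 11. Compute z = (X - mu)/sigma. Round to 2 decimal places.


z = (X - mu) / sigma
= (63 - 58) / 11
= 5 / 11
= 0.45


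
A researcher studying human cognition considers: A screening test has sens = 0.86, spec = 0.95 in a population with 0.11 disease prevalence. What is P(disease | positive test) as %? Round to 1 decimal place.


PPV = (sens * prev) / (sens * prev + (1-spec) * (1-prev))
Numerator = 0.86 * 0.11 = 0.0946
P(positive and no disease) = (1 - spec) * (1 - prev) = (1 - 0.95) * (1 - 0.11) = 0.0445
Denominator = 0.0946 + 0.0445 = 0.1391
PPV = 0.0946 / 0.1391 = 0.680086
As percentage = 68.0


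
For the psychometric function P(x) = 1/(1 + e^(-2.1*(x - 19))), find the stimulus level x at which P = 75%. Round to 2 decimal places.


At P = 0.75: 0.75 = 1/(1 + e^(-k*(x-x0)))
Solving: e^(-k*(x-x0)) = 1/3
x = x0 + ln(3)/k
ln(3) = 1.0986
x = 19 + 1.0986/2.1
= 19 + 0.5231
= 19.52


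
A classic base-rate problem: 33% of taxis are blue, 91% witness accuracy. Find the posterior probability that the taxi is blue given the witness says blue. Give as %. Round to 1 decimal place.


P(blue | says blue) = P(says blue | blue)*P(blue) / [P(says blue | blue)*P(blue) + P(says blue | not blue)*P(not blue)]
Numerator = 0.91 * 0.33 = 0.3003
False identification = 0.09 * 0.67 = 0.0603
P = 0.3003 / (0.3003 + 0.0603)
= 0.3003 / 0.3606
As percentage = 83.3


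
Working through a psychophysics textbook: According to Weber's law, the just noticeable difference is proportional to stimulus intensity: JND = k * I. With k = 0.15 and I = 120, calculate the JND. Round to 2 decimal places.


JND = k * I
JND = 0.15 * 120
= 18.00


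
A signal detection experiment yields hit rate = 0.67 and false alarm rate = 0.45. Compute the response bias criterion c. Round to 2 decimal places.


c = -0.5 * (z(HR) + z(FAR))
z(0.67) = 0.4399
z(0.45) = -0.1257
c = -0.5 * (0.4399 + -0.1257)
= -0.5 * 0.3142
= -0.16


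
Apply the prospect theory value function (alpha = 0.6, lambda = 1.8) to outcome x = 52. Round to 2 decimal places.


Since x = 52 >= 0, use v(x) = x^0.6
52^0.6 = 10.7054
v(52) = 10.71


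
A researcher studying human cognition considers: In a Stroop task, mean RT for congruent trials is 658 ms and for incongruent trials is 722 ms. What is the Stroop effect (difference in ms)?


Stroop effect = RT(incongruent) - RT(congruent)
= 722 - 658
= 64 ms


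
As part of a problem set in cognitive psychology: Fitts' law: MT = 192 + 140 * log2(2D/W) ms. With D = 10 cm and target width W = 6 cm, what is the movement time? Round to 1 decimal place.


MT = 192 + 140 * log2(2*10/6)
2D/W = 3.333333
log2(3.333333) = 1.737
MT = 192 + 140 * 1.737
= 435.2 ms


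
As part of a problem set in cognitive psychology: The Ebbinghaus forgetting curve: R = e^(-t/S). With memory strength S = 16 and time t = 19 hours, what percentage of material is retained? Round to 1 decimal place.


R = e^(-t/S)
-t/S = -19/16 = -1.1875
R = e^(-1.1875) = 0.304983
Percentage = 0.304983 * 100
= 30.5


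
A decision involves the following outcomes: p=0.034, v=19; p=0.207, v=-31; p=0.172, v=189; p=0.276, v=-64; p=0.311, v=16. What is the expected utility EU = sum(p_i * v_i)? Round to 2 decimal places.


EU = sum(p_i * v_i)
0.034 * 19 = 0.646
0.207 * -31 = -6.417
0.172 * 189 = 32.508
0.276 * -64 = -17.664
0.311 * 16 = 4.976
EU = 0.646 + -6.417 + 32.508 + -17.664 + 4.976
= 14.05


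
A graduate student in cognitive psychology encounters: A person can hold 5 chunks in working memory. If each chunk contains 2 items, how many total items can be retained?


Total items = chunks * items_per_chunk
= 5 * 2
= 10


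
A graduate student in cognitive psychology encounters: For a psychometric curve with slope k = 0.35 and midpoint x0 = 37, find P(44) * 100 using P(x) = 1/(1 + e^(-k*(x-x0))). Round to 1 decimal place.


P(x) = 1/(1 + e^(-0.35*(44 - 37)))
Exponent = -0.35 * 7 = -2.45
e^(-2.45) = 0.086294
P = 1/(1 + 0.086294) = 0.920561
Percentage = 92.1


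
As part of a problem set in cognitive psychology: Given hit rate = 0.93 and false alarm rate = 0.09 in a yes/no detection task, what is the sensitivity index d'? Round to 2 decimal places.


d' = z(HR) - z(FAR)
z(0.93) = 1.4758
z(0.09) = -1.3408
d' = 1.4758 - -1.3408
= 2.82


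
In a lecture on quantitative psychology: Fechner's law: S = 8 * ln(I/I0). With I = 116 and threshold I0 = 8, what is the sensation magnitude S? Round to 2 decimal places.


S = 8 * ln(116/8)
I/I0 = 14.5
ln(14.5) = 2.6741
S = 8 * 2.6741
= 21.39


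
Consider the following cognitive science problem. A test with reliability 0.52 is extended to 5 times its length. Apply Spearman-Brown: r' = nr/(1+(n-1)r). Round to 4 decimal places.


r_new = n*r / (1 + (n-1)*r)
Numerator = 5 * 0.52 = 2.6
Denominator = 1 + 4 * 0.52 = 3.08
r_new = 2.6 / 3.08
= 0.8442


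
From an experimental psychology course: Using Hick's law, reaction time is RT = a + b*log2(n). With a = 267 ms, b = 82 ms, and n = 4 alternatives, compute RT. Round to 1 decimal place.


RT = 267 + 82 * log2(4)
log2(4) = 2.0
RT = 267 + 82 * 2.0
= 267 + 164.0
= 431.0 ms


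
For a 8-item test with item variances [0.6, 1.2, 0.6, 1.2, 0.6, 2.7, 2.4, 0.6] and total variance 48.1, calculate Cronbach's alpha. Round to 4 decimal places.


alpha = (k/(k-1)) * (1 - sum(s_i^2)/s_total^2)
sum(item variances) = 9.9
k/(k-1) = 8/7 = 1.142857
1 - 9.9/48.1 = 1 - 0.205821 = 0.794179
alpha = 1.142857 * 0.794179
= 0.9076


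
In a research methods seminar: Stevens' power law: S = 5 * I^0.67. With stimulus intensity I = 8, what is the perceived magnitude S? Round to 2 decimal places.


S = 5 * 8^0.67
8^0.67 = 4.0278
S = 5 * 4.0278
= 20.14


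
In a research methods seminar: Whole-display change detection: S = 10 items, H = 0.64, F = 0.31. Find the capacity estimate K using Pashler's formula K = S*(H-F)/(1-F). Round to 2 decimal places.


K = S * (H - F) / (1 - F)
H - F = 0.33
1 - F = 0.69
K = 10 * 0.33 / 0.69
= 4.78


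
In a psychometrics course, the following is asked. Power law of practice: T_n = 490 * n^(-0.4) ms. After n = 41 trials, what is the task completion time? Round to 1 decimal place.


T_n = 490 * 41^(-0.4)
41^(-0.4) = 0.226405
T_n = 490 * 0.226405
= 110.9 ms


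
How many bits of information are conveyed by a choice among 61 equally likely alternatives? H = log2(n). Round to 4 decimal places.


H = log2(n)
H = log2(61)
= 5.9307


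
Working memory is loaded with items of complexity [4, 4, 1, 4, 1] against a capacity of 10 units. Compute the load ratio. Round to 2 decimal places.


Total complexity = 4 + 4 + 1 + 4 + 1 = 14
Load = total / capacity = 14 / 10
= 1.40


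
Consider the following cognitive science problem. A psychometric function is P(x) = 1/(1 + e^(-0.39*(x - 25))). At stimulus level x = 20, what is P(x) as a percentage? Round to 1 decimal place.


P(x) = 1/(1 + e^(-0.39*(20 - 25)))
Exponent = -0.39 * -5 = 1.95
e^(1.95) = 7.028688
P = 1/(1 + 7.028688) = 0.124553
Percentage = 12.5


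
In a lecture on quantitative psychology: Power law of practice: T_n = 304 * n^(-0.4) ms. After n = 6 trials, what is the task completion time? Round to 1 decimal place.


T_n = 304 * 6^(-0.4)
6^(-0.4) = 0.488359
T_n = 304 * 0.488359
= 148.5 ms


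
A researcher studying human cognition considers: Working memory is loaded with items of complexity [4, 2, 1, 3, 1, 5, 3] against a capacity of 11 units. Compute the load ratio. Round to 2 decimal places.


Total complexity = 4 + 2 + 1 + 3 + 1 + 5 + 3 = 19
Load = total / capacity = 19 / 11
= 1.73


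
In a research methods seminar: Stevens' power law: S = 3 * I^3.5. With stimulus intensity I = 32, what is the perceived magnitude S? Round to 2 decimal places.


S = 3 * 32^3.5
32^3.5 = 185363.8
S = 3 * 185363.8
= 556091.40


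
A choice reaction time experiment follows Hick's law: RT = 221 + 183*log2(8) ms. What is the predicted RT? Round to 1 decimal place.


RT = 221 + 183 * log2(8)
log2(8) = 3.0
RT = 221 + 183 * 3.0
= 221 + 549.0
= 770.0 ms


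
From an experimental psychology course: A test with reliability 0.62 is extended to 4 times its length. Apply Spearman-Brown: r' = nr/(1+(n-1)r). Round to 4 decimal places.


r_new = n*r / (1 + (n-1)*r)
Numerator = 4 * 0.62 = 2.48
Denominator = 1 + 3 * 0.62 = 2.86
r_new = 2.48 / 2.86
= 0.8671


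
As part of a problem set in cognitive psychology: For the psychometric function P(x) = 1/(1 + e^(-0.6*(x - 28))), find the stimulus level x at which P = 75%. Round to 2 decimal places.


At P = 0.75: 0.75 = 1/(1 + e^(-k*(x-x0)))
Solving: e^(-k*(x-x0)) = 1/3
x = x0 + ln(3)/k
ln(3) = 1.0986
x = 28 + 1.0986/0.6
= 28 + 1.831
= 29.83


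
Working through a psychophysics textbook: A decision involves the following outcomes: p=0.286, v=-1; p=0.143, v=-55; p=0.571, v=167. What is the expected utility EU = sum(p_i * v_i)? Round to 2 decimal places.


EU = sum(p_i * v_i)
0.286 * -1 = -0.286
0.143 * -55 = -7.865
0.571 * 167 = 95.357
EU = -0.286 + -7.865 + 95.357
= 87.21


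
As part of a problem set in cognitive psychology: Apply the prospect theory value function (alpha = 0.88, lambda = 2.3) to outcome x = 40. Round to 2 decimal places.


Since x = 40 >= 0, use v(x) = x^0.88
40^0.88 = 25.6929
v(40) = 25.69


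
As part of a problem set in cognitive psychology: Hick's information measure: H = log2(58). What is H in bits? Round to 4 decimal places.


H = log2(n)
H = log2(58)
= 5.8580


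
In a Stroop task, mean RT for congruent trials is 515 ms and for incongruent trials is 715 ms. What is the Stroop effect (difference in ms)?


Stroop effect = RT(incongruent) - RT(congruent)
= 715 - 515
= 200 ms


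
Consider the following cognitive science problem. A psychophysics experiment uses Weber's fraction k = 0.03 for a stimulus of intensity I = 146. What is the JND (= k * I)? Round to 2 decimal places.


JND = k * I
JND = 0.03 * 146
= 4.38


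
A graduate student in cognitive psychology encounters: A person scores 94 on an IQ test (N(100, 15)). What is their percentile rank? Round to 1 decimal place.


z = (IQ - mean) / SD
z = (94 - 100) / 15 = -0.4
Percentile = Phi(-0.4) * 100
Phi(-0.4) = 0.344578
= 34.5


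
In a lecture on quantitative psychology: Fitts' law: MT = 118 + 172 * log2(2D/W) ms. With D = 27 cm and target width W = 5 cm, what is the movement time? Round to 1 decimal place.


MT = 118 + 172 * log2(2*27/5)
2D/W = 10.8
log2(10.8) = 3.433
MT = 118 + 172 * 3.433
= 708.5 ms


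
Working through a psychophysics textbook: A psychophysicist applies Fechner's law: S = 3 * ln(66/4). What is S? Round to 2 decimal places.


S = 3 * ln(66/4)
I/I0 = 16.5
ln(16.5) = 2.8034
S = 3 * 2.8034
= 8.41


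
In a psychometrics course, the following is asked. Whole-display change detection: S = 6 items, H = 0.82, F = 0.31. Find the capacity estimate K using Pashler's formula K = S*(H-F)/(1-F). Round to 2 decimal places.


K = S * (H - F) / (1 - F)
H - F = 0.51
1 - F = 0.69
K = 6 * 0.51 / 0.69
= 4.43


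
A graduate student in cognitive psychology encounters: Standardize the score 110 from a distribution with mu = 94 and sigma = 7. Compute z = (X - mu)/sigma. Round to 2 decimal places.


z = (X - mu) / sigma
= (110 - 94) / 7
= 16 / 7
= 2.29


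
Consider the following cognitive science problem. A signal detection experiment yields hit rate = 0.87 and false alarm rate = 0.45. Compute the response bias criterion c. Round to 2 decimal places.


c = -0.5 * (z(HR) + z(FAR))
z(0.87) = 1.1264
z(0.45) = -0.1257
c = -0.5 * (1.1264 + -0.1257)
= -0.5 * 1.0007
= -0.50


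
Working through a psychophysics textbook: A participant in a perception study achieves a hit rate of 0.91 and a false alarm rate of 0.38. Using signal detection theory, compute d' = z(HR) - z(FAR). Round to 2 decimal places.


d' = z(HR) - z(FAR)
z(0.91) = 1.3408
z(0.38) = -0.3055
d' = 1.3408 - -0.3055
= 1.65


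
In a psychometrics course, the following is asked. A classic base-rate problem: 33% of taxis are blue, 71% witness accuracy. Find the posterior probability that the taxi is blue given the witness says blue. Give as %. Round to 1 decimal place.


P(blue | says blue) = P(says blue | blue)*P(blue) / [P(says blue | blue)*P(blue) + P(says blue | not blue)*P(not blue)]
Numerator = 0.71 * 0.33 = 0.2343
False identification = 0.29 * 0.67 = 0.1943
P = 0.2343 / (0.2343 + 0.1943)
= 0.2343 / 0.4286
As percentage = 54.7


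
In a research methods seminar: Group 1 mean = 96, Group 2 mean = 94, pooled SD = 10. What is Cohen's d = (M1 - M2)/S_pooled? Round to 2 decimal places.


Cohen's d = (M1 - M2) / S_pooled
= (96 - 94) / 10
= 2 / 10
= 0.20


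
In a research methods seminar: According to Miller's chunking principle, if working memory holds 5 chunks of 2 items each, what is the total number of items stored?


Total items = chunks * items_per_chunk
= 5 * 2
= 10


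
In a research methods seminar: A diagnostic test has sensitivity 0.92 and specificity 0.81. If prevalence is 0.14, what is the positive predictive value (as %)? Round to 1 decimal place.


PPV = (sens * prev) / (sens * prev + (1-spec) * (1-prev))
Numerator = 0.92 * 0.14 = 0.1288
P(positive and no disease) = (1 - spec) * (1 - prev) = (1 - 0.81) * (1 - 0.14) = 0.1634
Denominator = 0.1288 + 0.1634 = 0.2922
PPV = 0.1288 / 0.2922 = 0.440794
As percentage = 44.1


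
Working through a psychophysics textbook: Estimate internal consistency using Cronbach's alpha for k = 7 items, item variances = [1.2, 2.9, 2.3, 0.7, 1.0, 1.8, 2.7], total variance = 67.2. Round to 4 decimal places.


alpha = (k/(k-1)) * (1 - sum(s_i^2)/s_total^2)
sum(item variances) = 12.6
k/(k-1) = 7/6 = 1.166667
1 - 12.6/67.2 = 1 - 0.1875 = 0.8125
alpha = 1.166667 * 0.8125
= 0.9479


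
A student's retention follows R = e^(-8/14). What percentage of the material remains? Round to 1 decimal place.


R = e^(-t/S)
-t/S = -8/14 = -0.571429
R = e^(-0.571429) = 0.564718
Percentage = 0.564718 * 100
= 56.5


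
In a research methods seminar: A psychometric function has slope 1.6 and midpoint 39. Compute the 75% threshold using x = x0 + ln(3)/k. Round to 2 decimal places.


At P = 0.75: 0.75 = 1/(1 + e^(-k*(x-x0)))
Solving: e^(-k*(x-x0)) = 1/3
x = x0 + ln(3)/k
ln(3) = 1.0986
x = 39 + 1.0986/1.6
= 39 + 0.6866
= 39.69


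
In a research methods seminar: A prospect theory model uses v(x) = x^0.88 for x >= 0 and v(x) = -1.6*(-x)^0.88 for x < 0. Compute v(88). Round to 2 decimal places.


Since x = 88 >= 0, use v(x) = x^0.88
88^0.88 = 51.4215
v(88) = 51.42


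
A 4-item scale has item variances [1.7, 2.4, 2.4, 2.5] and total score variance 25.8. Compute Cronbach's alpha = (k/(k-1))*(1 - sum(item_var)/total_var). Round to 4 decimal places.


alpha = (k/(k-1)) * (1 - sum(s_i^2)/s_total^2)
sum(item variances) = 9.0
k/(k-1) = 4/3 = 1.333333
1 - 9.0/25.8 = 1 - 0.348837 = 0.651163
alpha = 1.333333 * 0.651163
= 0.8682


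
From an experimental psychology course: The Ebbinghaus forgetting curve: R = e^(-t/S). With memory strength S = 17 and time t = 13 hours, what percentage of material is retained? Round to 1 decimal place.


R = e^(-t/S)
-t/S = -13/17 = -0.764706
R = e^(-0.764706) = 0.465471
Percentage = 0.465471 * 100
= 46.5


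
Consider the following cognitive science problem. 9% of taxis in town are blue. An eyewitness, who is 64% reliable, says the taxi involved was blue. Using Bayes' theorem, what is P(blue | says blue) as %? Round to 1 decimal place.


P(blue | says blue) = P(says blue | blue)*P(blue) / [P(says blue | blue)*P(blue) + P(says blue | not blue)*P(not blue)]
Numerator = 0.64 * 0.09 = 0.0576
False identification = 0.36 * 0.91 = 0.3276
P = 0.0576 / (0.0576 + 0.3276)
= 0.0576 / 0.3852
As percentage = 15.0


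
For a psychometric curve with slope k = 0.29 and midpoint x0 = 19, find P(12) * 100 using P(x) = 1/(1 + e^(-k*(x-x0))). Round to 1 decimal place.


P(x) = 1/(1 + e^(-0.29*(12 - 19)))
Exponent = -0.29 * -7 = 2.03
e^(2.03) = 7.614086
P = 1/(1 + 7.614086) = 0.116089
Percentage = 11.6


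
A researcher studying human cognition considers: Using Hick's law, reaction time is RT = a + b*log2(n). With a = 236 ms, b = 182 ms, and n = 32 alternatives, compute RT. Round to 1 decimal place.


RT = 236 + 182 * log2(32)
log2(32) = 5.0
RT = 236 + 182 * 5.0
= 236 + 910.0
= 1146.0 ms


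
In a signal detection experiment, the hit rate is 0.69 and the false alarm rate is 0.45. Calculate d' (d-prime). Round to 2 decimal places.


d' = z(HR) - z(FAR)
z(0.69) = 0.4959
z(0.45) = -0.1257
d' = 0.4959 - -0.1257
= 0.62


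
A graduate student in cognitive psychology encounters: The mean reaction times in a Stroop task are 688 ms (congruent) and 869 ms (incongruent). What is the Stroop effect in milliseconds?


Stroop effect = RT(incongruent) - RT(congruent)
= 869 - 688
= 181 ms


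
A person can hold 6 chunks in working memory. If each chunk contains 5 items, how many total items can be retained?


Total items = chunks * items_per_chunk
= 6 * 5
= 30


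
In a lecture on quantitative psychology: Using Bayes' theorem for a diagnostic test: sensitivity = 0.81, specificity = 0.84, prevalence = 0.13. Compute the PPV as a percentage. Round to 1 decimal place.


PPV = (sens * prev) / (sens * prev + (1-spec) * (1-prev))
Numerator = 0.81 * 0.13 = 0.1053
P(positive and no disease) = (1 - spec) * (1 - prev) = (1 - 0.84) * (1 - 0.13) = 0.1392
Denominator = 0.1053 + 0.1392 = 0.2445
PPV = 0.1053 / 0.2445 = 0.430675
As percentage = 43.1


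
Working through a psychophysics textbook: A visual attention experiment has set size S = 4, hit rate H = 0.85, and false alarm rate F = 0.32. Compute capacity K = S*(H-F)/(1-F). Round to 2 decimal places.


K = S * (H - F) / (1 - F)
H - F = 0.53
1 - F = 0.68
K = 4 * 0.53 / 0.68
= 3.12


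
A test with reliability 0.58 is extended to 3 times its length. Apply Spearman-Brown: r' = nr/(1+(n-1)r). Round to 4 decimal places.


r_new = n*r / (1 + (n-1)*r)
Numerator = 3 * 0.58 = 1.74
Denominator = 1 + 2 * 0.58 = 2.16
r_new = 1.74 / 2.16
= 0.8056


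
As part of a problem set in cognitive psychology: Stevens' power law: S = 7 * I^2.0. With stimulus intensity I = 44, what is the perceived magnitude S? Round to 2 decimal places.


S = 7 * 44^2.0
44^2.0 = 1936.0
S = 7 * 1936.0
= 13552.00


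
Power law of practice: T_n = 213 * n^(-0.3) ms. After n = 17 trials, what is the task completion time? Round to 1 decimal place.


T_n = 213 * 17^(-0.3)
17^(-0.3) = 0.42743
T_n = 213 * 0.42743
= 91.0 ms


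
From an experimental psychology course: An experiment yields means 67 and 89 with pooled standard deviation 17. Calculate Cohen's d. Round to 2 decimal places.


Cohen's d = (M1 - M2) / S_pooled
= (67 - 89) / 17
= -22 / 17
= -1.29


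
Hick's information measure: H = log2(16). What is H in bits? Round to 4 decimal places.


H = log2(n)
H = log2(16)
= 4.0000


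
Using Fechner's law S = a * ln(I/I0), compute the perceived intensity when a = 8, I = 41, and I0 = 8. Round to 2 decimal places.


S = 8 * ln(41/8)
I/I0 = 5.125
ln(5.125) = 1.6341
S = 8 * 1.6341
= 13.07


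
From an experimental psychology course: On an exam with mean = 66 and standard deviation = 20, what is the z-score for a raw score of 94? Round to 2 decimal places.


z = (X - mu) / sigma
= (94 - 66) / 20
= 28 / 20
= 1.40


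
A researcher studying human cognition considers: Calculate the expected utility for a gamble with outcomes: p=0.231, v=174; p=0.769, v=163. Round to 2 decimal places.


EU = sum(p_i * v_i)
0.231 * 174 = 40.194
0.769 * 163 = 125.347
EU = 40.194 + 125.347
= 165.54


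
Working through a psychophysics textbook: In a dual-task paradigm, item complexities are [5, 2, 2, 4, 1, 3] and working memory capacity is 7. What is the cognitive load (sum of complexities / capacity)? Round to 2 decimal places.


Total complexity = 5 + 2 + 2 + 4 + 1 + 3 = 17
Load = total / capacity = 17 / 7
= 2.43


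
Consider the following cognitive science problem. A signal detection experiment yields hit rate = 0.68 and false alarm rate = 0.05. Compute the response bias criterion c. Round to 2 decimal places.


c = -0.5 * (z(HR) + z(FAR))
z(0.68) = 0.4677
z(0.05) = -1.6449
c = -0.5 * (0.4677 + -1.6449)
= -0.5 * -1.1772
= 0.59


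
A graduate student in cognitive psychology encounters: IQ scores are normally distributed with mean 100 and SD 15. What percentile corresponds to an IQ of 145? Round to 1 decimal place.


z = (IQ - mean) / SD
z = (145 - 100) / 15 = 3.0
Percentile = Phi(3.0) * 100
Phi(3.0) = 0.99865
= 99.9


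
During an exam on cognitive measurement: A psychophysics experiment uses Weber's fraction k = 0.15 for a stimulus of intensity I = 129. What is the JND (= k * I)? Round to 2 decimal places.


JND = k * I
JND = 0.15 * 129
= 19.35


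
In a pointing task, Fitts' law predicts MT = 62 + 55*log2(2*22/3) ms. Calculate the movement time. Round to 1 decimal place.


MT = 62 + 55 * log2(2*22/3)
2D/W = 14.666667
log2(14.666667) = 3.8745
MT = 62 + 55 * 3.8745
= 275.1 ms


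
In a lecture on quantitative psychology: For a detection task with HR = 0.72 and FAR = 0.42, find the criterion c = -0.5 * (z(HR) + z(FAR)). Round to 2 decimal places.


c = -0.5 * (z(HR) + z(FAR))
z(0.72) = 0.5828
z(0.42) = -0.2019
c = -0.5 * (0.5828 + -0.2019)
= -0.5 * 0.3809
= -0.19


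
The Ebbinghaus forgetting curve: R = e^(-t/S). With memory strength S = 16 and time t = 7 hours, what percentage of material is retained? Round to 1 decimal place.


R = e^(-t/S)
-t/S = -7/16 = -0.4375
R = e^(-0.4375) = 0.645649
Percentage = 0.645649 * 100
= 64.6


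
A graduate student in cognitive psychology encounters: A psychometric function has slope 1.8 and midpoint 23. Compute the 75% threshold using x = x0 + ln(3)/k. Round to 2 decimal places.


At P = 0.75: 0.75 = 1/(1 + e^(-k*(x-x0)))
Solving: e^(-k*(x-x0)) = 1/3
x = x0 + ln(3)/k
ln(3) = 1.0986
x = 23 + 1.0986/1.8
= 23 + 0.6103
= 23.61


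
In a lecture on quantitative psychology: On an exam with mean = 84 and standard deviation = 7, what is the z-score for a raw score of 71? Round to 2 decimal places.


z = (X - mu) / sigma
= (71 - 84) / 7
= -13 / 7
= -1.86


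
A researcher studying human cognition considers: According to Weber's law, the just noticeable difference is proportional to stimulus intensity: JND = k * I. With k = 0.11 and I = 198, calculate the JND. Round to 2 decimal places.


JND = k * I
JND = 0.11 * 198
= 21.78


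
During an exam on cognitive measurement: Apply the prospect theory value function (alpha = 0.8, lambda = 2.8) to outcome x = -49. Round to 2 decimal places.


Since x = -49 < 0, use v(x) = -lambda*(-x)^alpha
(-x) = 49
49^0.8 = 22.4987
v(-49) = -2.8 * 22.4987
= -63.00


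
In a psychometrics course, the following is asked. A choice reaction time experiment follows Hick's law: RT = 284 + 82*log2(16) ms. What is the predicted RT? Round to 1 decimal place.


RT = 284 + 82 * log2(16)
log2(16) = 4.0
RT = 284 + 82 * 4.0
= 284 + 328.0
= 612.0 ms


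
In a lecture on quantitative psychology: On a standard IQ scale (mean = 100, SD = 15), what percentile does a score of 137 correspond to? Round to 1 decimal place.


z = (IQ - mean) / SD
z = (137 - 100) / 15 = 2.4667
Percentile = Phi(2.4667) * 100
Phi(2.4667) = 0.993182
= 99.3


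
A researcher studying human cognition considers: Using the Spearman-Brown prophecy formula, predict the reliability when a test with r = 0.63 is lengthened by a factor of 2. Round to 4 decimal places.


r_new = n*r / (1 + (n-1)*r)
Numerator = 2 * 0.63 = 1.26
Denominator = 1 + 1 * 0.63 = 1.63
r_new = 1.26 / 1.63
= 0.7730


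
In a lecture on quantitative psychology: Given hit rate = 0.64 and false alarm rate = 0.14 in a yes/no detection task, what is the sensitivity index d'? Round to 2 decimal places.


d' = z(HR) - z(FAR)
z(0.64) = 0.3585
z(0.14) = -1.0803
d' = 0.3585 - -1.0803
= 1.44


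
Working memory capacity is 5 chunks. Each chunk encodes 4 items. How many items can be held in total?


Total items = chunks * items_per_chunk
= 5 * 4
= 20


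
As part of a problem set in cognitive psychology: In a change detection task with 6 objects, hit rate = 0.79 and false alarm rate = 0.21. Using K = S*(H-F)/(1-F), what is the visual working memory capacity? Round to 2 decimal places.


K = S * (H - F) / (1 - F)
H - F = 0.58
1 - F = 0.79
K = 6 * 0.58 / 0.79
= 4.41


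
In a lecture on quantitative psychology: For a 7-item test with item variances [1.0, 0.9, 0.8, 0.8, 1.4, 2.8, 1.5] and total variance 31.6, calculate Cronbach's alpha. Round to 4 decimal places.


alpha = (k/(k-1)) * (1 - sum(s_i^2)/s_total^2)
sum(item variances) = 9.2
k/(k-1) = 7/6 = 1.166667
1 - 9.2/31.6 = 1 - 0.291139 = 0.708861
alpha = 1.166667 * 0.708861
= 0.8270


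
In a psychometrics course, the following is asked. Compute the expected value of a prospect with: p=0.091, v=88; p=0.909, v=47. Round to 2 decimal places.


EU = sum(p_i * v_i)
0.091 * 88 = 8.008
0.909 * 47 = 42.723
EU = 8.008 + 42.723
= 50.73


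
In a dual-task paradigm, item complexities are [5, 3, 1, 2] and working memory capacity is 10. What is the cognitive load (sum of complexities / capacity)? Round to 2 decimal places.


Total complexity = 5 + 3 + 1 + 2 = 11
Load = total / capacity = 11 / 10
= 1.10


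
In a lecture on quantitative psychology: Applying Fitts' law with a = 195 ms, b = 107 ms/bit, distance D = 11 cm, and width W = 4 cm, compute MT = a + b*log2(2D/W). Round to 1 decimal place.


MT = 195 + 107 * log2(2*11/4)
2D/W = 5.5
log2(5.5) = 2.4594
MT = 195 + 107 * 2.4594
= 458.2 ms


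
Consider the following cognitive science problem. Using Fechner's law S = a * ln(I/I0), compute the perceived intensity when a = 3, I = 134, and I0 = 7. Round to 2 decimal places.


S = 3 * ln(134/7)
I/I0 = 19.142857
ln(19.142857) = 2.9519
S = 3 * 2.9519
= 8.86


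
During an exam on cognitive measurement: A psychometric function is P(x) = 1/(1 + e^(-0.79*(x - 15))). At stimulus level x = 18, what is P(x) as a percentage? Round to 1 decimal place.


P(x) = 1/(1 + e^(-0.79*(18 - 15)))
Exponent = -0.79 * 3 = -2.37
e^(-2.37) = 0.093481
P = 1/(1 + 0.093481) = 0.914511
Percentage = 91.5


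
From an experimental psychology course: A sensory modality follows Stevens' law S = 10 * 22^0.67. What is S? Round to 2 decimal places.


S = 10 * 22^0.67
22^0.67 = 7.9327
S = 10 * 7.9327
= 79.33


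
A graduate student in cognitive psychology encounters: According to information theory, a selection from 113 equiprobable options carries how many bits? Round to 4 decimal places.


H = log2(n)
H = log2(113)
= 6.8202


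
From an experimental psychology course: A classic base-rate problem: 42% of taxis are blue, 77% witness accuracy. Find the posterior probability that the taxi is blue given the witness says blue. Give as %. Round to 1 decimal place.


P(blue | says blue) = P(says blue | blue)*P(blue) / [P(says blue | blue)*P(blue) + P(says blue | not blue)*P(not blue)]
Numerator = 0.77 * 0.42 = 0.3234
False identification = 0.23 * 0.58 = 0.1334
P = 0.3234 / (0.3234 + 0.1334)
= 0.3234 / 0.4568
As percentage = 70.8


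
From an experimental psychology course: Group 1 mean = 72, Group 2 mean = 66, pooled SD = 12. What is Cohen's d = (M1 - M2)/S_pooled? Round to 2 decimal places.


Cohen's d = (M1 - M2) / S_pooled
= (72 - 66) / 12
= 6 / 12
= 0.50


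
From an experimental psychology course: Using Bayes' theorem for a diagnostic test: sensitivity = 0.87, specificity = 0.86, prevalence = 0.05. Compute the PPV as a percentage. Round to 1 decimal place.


PPV = (sens * prev) / (sens * prev + (1-spec) * (1-prev))
Numerator = 0.87 * 0.05 = 0.0435
P(positive and no disease) = (1 - spec) * (1 - prev) = (1 - 0.86) * (1 - 0.05) = 0.133
Denominator = 0.0435 + 0.133 = 0.1765
PPV = 0.0435 / 0.1765 = 0.246459
As percentage = 24.6


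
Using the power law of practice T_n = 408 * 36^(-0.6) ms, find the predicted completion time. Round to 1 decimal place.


T_n = 408 * 36^(-0.6)
36^(-0.6) = 0.116471
T_n = 408 * 0.116471
= 47.5 ms


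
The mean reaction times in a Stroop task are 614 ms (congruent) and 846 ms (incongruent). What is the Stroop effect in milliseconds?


Stroop effect = RT(incongruent) - RT(congruent)
= 846 - 614
= 232 ms


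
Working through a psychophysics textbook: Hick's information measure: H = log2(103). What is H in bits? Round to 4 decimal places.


H = log2(n)
H = log2(103)
= 6.6865


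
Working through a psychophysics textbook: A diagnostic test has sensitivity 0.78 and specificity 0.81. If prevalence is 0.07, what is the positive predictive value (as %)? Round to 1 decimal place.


PPV = (sens * prev) / (sens * prev + (1-spec) * (1-prev))
Numerator = 0.78 * 0.07 = 0.0546
P(positive and no disease) = (1 - spec) * (1 - prev) = (1 - 0.81) * (1 - 0.07) = 0.1767
Denominator = 0.0546 + 0.1767 = 0.2313
PPV = 0.0546 / 0.2313 = 0.236057
As percentage = 23.6


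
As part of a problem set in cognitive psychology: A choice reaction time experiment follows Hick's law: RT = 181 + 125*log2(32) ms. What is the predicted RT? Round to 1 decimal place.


RT = 181 + 125 * log2(32)
log2(32) = 5.0
RT = 181 + 125 * 5.0
= 181 + 625.0
= 806.0 ms


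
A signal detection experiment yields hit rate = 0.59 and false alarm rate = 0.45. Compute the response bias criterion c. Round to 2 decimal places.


c = -0.5 * (z(HR) + z(FAR))
z(0.59) = 0.2275
z(0.45) = -0.1257
c = -0.5 * (0.2275 + -0.1257)
= -0.5 * 0.1018
= -0.05


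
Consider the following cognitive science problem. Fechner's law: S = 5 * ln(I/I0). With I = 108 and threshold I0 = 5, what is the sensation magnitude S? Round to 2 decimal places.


S = 5 * ln(108/5)
I/I0 = 21.6
ln(21.6) = 3.0727
S = 5 * 3.0727
= 15.36
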